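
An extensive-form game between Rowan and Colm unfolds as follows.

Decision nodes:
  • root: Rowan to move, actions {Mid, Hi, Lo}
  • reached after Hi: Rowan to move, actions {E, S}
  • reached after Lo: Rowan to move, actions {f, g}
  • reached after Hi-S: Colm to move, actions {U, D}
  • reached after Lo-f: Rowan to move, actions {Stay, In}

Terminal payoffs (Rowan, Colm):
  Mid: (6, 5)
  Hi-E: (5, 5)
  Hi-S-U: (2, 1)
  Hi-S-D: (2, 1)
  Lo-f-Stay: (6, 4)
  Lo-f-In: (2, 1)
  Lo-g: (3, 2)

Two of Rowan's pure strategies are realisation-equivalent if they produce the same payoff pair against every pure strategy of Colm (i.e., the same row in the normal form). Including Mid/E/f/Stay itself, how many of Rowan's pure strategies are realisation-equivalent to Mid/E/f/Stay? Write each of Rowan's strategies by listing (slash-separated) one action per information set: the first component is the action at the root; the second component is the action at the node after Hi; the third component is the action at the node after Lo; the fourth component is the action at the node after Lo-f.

8

Row for Mid/E/f/Stay (columns U, D): (6,5) (6,5).
Under Mid/E/f/Stay, Rowan's choice at the node after Hi and at the node after Lo and at the node after Lo-f can never be reached regardless of what Colm does, so varying those choices leaves every outcome unchanged.
Holding the reachable choices fixed and varying the unreachable ones freely already gives 2 × 2 × 2 = 8 equivalent strategies.
No other strategy reproduces this row, so those 8 are the full class: Mid/E/f/Stay, Mid/E/f/In, Mid/E/g/Stay, Mid/E/g/In, Mid/S/f/Stay, Mid/S/f/In, Mid/S/g/Stay, Mid/S/g/In.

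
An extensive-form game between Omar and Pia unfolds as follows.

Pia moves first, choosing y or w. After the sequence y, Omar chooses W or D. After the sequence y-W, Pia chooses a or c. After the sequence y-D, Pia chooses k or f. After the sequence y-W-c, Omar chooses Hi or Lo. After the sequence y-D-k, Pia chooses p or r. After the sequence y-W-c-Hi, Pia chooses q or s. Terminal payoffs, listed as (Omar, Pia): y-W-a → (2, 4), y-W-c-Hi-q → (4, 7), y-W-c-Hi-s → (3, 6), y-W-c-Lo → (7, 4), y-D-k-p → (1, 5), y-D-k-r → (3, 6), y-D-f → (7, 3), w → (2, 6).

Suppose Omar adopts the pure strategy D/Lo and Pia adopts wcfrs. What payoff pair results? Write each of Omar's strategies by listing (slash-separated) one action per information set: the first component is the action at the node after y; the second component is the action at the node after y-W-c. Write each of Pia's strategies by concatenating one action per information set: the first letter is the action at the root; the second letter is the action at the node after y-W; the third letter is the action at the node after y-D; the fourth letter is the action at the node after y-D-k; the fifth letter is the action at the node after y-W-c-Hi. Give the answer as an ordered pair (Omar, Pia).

Trace the play path from the root:
  Pia plays w
→ terminal payoff (2, 6).
(Omar's choice at the node after y is never reached on this path, so it doesn't affect the outcome.)

(2, 6)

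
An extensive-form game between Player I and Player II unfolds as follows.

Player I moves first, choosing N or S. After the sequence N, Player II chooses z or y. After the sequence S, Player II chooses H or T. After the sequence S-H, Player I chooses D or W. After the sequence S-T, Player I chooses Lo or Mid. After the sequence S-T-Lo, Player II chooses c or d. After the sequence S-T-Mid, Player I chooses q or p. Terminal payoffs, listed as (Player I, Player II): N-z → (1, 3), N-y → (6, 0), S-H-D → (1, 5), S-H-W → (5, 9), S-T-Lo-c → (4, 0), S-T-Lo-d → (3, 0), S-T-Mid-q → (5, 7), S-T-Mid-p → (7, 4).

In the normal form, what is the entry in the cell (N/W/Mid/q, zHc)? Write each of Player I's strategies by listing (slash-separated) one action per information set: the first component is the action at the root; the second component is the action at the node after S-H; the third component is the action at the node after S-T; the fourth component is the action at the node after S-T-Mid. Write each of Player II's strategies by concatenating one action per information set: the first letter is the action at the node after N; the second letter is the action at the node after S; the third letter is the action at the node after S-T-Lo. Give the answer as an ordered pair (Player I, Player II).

(1, 3)

Trace the play path from the root:
  Player I plays N
  Player II plays z at [N]
→ terminal payoff (1, 3).
(Player I's choice at the node after S-H is never reached on this path, so it doesn't affect the outcome.)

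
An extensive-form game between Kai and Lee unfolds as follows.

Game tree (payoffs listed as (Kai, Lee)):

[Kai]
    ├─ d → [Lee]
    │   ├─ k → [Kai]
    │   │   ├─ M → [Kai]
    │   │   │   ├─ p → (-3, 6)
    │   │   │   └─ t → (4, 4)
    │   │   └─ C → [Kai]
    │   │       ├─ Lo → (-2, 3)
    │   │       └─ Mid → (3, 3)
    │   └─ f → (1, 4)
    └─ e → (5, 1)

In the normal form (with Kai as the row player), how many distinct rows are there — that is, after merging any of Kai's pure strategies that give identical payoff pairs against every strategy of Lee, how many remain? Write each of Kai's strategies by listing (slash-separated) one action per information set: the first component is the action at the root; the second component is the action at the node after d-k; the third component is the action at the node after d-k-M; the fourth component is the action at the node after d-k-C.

5

Kai has 16 pure strategies: d/M/p/Lo, d/M/p/Mid, d/M/t/Lo, d/M/t/Mid, d/C/p/Lo, d/C/p/Mid, d/C/t/Lo, d/C/t/Mid, e/M/p/Lo, e/M/p/Mid, e/M/t/Lo, e/M/t/Mid, e/C/p/Lo, e/C/p/Mid, e/C/t/Lo, e/C/t/Mid. Columns: k, f.
{d/M/p/Lo, d/M/p/Mid} → row (-3,6) (1,4)
{d/M/t/Lo, d/M/t/Mid} → row (4,4) (1,4)
{d/C/p/Lo, d/C/t/Lo} → row (-2,3) (1,4)
{d/C/p/Mid, d/C/t/Mid} → row (3,3) (1,4)
{e/M/p/Lo, e/M/p/Mid, e/M/t/Lo, e/M/t/Mid, e/C/p/Lo, e/C/p/Mid, e/C/t/Lo, e/C/t/Mid} → row (5,1) (5,1)
That's 5 distinct rows out of 16 strategies.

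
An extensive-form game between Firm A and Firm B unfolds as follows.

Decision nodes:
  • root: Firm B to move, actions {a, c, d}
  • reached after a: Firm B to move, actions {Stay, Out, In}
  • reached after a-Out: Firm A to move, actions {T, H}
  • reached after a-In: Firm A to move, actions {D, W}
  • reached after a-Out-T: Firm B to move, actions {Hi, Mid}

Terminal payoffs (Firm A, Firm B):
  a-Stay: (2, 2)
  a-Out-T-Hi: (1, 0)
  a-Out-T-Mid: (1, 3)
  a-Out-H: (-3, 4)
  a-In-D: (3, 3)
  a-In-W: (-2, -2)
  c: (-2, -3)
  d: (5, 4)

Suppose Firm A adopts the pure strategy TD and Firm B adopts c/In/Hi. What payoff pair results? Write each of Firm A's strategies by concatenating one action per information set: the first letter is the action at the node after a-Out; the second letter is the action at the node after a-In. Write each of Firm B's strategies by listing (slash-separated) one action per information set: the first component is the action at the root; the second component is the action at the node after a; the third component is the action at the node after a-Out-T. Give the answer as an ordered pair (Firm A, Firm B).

Trace the play path from the root:
  Firm B plays c
→ terminal payoff (-2, -3).
(Firm A's choice at the node after a-Out is never reached on this path, so it doesn't affect the outcome.)

(-2, -3)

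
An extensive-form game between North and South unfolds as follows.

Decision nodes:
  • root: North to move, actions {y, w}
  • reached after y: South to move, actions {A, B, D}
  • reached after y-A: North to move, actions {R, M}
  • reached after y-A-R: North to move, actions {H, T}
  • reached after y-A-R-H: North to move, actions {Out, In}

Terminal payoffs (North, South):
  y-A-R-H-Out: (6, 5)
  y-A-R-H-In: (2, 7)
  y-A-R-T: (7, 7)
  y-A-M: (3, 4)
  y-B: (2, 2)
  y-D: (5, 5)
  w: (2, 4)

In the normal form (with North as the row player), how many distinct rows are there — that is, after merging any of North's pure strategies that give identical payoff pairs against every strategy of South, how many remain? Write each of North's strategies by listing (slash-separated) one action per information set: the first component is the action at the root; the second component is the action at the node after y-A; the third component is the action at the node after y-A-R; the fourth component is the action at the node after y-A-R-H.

North has 16 pure strategies: y/R/H/Out, y/R/H/In, y/R/T/Out, y/R/T/In, y/M/H/Out, y/M/H/In, y/M/T/Out, y/M/T/In, w/R/H/Out, w/R/H/In, w/R/T/Out, w/R/T/In, w/M/H/Out, w/M/H/In, w/M/T/Out, w/M/T/In. Columns: A, B, D.
{y/R/H/Out} → row (6,5) (2,2) (5,5)
{y/R/H/In} → row (2,7) (2,2) (5,5)
{y/R/T/Out, y/R/T/In} → row (7,7) (2,2) (5,5)
{y/M/H/Out, y/M/H/In, y/M/T/Out, y/M/T/In} → row (3,4) (2,2) (5,5)
{w/R/H/Out, w/R/H/In, w/R/T/Out, w/R/T/In, w/M/H/Out, w/M/H/In, w/M/T/Out, w/M/T/In} → row (2,4) (2,4) (2,4)
That's 5 distinct rows out of 16 strategies.

5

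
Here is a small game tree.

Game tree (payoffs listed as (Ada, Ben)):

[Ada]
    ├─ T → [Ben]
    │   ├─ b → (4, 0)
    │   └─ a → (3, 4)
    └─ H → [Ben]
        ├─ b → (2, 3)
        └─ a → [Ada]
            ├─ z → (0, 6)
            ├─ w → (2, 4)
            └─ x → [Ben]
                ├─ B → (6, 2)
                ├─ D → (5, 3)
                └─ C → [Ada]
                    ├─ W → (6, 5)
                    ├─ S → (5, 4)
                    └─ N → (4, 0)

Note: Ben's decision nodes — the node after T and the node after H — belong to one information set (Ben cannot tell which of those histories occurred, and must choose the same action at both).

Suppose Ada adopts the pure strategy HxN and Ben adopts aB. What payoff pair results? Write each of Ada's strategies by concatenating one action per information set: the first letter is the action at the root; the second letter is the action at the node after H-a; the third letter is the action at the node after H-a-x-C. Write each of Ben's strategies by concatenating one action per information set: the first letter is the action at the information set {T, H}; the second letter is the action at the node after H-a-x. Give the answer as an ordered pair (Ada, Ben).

Trace the play path from the root:
  Ada plays H
  Ben plays a at [H]
  Ada plays x at [H-a]
  Ben plays B at [H-a-x]
→ terminal payoff (6, 2).
(Ada's choice at the node after H-a-x-C is never reached on this path, so it doesn't affect the outcome.)

(6, 2)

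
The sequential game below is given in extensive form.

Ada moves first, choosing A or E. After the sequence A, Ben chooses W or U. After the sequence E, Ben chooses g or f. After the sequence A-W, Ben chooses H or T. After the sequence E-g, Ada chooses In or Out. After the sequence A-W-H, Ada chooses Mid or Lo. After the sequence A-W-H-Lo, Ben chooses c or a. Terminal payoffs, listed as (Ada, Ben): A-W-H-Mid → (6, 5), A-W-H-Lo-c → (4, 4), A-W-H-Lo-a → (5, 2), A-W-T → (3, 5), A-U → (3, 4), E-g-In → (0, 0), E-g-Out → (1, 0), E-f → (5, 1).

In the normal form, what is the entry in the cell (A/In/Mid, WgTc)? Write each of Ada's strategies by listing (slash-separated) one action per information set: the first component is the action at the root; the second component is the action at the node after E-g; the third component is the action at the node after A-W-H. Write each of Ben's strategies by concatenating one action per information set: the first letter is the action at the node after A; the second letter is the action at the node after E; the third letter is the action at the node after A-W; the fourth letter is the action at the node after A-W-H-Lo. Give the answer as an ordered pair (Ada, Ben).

(3, 5)

Trace the play path from the root:
  Ada plays A
  Ben plays W at [A]
  Ben plays T at [A-W]
→ terminal payoff (3, 5).
(Ada's choice at the node after E-g is never reached on this path, so it doesn't affect the outcome.)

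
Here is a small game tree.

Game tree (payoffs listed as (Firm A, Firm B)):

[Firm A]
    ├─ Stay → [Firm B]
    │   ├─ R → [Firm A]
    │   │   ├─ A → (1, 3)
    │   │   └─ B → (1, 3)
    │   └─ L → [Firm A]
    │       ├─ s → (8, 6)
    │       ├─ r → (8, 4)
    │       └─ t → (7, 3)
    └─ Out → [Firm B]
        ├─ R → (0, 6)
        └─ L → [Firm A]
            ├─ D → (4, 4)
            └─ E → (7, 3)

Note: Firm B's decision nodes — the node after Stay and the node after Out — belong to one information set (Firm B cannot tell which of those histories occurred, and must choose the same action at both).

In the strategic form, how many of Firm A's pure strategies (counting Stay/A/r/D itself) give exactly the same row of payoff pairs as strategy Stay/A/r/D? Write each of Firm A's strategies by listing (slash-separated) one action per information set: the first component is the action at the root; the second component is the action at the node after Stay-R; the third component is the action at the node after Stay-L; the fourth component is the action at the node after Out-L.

Row for Stay/A/r/D (columns R, L): (1,3) (8,4).
Under Stay/A/r/D, Firm A's choice at the node after Out-L can never be reached regardless of what Firm B does, so varying those choices leaves every outcome unchanged.
Holding the reachable choices fixed and varying the unreachable one freely already gives 2 equivalent strategies.
Checking the remaining rows, Stay/B/r/D, Stay/B/r/E also happen to give the same payoffs in every column, bringing the total to 4: Stay/A/r/D, Stay/A/r/E, Stay/B/r/D, Stay/B/r/E.

4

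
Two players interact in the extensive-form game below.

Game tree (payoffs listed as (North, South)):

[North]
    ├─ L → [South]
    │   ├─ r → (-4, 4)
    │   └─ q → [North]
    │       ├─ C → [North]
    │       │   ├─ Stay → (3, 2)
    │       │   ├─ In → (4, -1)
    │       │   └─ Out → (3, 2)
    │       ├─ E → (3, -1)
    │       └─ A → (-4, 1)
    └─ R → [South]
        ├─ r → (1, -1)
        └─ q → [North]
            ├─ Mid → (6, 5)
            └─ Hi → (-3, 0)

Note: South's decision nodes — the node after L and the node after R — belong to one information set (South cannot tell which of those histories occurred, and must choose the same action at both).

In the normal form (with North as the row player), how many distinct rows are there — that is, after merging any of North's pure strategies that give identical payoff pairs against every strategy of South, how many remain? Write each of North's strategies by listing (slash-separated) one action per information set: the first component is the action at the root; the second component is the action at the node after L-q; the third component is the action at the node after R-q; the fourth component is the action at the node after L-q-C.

6

North has 36 pure strategies: L/C/Mid/Stay, L/C/Mid/In, L/C/Mid/Out, L/C/Hi/Stay, L/C/Hi/In, L/C/Hi/Out, L/E/Mid/Stay, L/E/Mid/In, L/E/Mid/Out, L/E/Hi/Stay, L/E/Hi/In, L/E/Hi/Out, L/A/Mid/Stay, L/A/Mid/In, L/A/Mid/Out, L/A/Hi/Stay, L/A/Hi/In, L/A/Hi/Out, R/C/Mid/Stay, R/C/Mid/In, R/C/Mid/Out, R/C/Hi/Stay, R/C/Hi/In, R/C/Hi/Out, R/E/Mid/Stay, R/E/Mid/In, R/E/Mid/Out, R/E/Hi/Stay, R/E/Hi/In, R/E/Hi/Out, R/A/Mid/Stay, R/A/Mid/In, R/A/Mid/Out, R/A/Hi/Stay, R/A/Hi/In, R/A/Hi/Out. Columns: r, q.
{L/C/Mid/Stay, L/C/Mid/Out, L/C/Hi/Stay, L/C/Hi/Out} → row (-4,4) (3,2)
{L/C/Mid/In, L/C/Hi/In} → row (-4,4) (4,-1)
{L/E/Mid/Stay, L/E/Mid/In, L/E/Mid/Out, L/E/Hi/Stay, L/E/Hi/In, L/E/Hi/Out} → row (-4,4) (3,-1)
{L/A/Mid/Stay, L/A/Mid/In, L/A/Mid/Out, L/A/Hi/Stay, L/A/Hi/In, L/A/Hi/Out} → row (-4,4) (-4,1)
{R/C/Mid/Stay, R/C/Mid/In, R/C/Mid/Out, R/E/Mid/Stay, R/E/Mid/In, R/E/Mid/Out, R/A/Mid/Stay, R/A/Mid/In, R/A/Mid/Out} → row (1,-1) (6,5)
{R/C/Hi/Stay, R/C/Hi/In, R/C/Hi/Out, R/E/Hi/Stay, R/E/Hi/In, R/E/Hi/Out, R/A/Hi/Stay, R/A/Hi/In, R/A/Hi/Out} → row (1,-1) (-3,0)
That's 6 distinct rows out of 36 strategies.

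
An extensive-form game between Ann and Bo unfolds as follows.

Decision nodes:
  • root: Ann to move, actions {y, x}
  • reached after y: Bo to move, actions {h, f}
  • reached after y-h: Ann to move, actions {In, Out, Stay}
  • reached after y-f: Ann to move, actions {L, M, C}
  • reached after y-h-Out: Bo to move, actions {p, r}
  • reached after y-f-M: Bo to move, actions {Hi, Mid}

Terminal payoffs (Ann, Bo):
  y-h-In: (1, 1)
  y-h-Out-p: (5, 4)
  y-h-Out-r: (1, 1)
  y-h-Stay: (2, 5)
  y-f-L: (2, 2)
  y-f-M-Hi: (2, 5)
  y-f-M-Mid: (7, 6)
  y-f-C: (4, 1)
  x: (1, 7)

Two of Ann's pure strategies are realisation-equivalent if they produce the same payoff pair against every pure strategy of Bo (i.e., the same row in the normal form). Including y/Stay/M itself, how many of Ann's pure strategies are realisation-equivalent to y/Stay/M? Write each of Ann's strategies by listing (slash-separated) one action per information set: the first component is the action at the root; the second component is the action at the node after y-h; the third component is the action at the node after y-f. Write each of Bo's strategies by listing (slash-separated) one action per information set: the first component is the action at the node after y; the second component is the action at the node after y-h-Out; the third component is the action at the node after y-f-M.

1

Row for y/Stay/M (columns h/p/Hi, h/p/Mid, h/r/Hi, h/r/Mid, f/p/Hi, f/p/Mid, f/r/Hi, f/r/Mid): (2,5) (2,5) (2,5) (2,5) (2,5) (7,6) (2,5) (7,6).
Every one of Ann's information sets is on the play path for some reply by Bo when Ann follows y/Stay/M.
Changing the action at any of them therefore changes at least one column, so only y/Stay/M itself gives this row.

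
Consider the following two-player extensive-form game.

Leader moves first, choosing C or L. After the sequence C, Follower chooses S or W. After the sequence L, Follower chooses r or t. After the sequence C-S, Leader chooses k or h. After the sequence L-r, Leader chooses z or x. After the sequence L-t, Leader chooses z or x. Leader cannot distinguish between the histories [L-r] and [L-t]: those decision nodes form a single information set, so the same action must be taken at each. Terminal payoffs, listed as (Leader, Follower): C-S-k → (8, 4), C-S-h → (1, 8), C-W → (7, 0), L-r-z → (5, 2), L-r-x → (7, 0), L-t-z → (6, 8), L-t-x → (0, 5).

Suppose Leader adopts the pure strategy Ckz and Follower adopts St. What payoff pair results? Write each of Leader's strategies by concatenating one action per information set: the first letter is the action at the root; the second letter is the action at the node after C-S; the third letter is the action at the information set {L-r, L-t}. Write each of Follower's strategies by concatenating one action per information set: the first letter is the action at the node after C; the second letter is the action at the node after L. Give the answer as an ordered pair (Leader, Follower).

Trace the play path from the root:
  Leader plays C
  Follower plays S at [C]
  Leader plays k at [C-S]
→ terminal payoff (8, 4).
(Leader's choice at the information set {L-r, L-t} is never reached on this path, so it doesn't affect the outcome.)

(8, 4)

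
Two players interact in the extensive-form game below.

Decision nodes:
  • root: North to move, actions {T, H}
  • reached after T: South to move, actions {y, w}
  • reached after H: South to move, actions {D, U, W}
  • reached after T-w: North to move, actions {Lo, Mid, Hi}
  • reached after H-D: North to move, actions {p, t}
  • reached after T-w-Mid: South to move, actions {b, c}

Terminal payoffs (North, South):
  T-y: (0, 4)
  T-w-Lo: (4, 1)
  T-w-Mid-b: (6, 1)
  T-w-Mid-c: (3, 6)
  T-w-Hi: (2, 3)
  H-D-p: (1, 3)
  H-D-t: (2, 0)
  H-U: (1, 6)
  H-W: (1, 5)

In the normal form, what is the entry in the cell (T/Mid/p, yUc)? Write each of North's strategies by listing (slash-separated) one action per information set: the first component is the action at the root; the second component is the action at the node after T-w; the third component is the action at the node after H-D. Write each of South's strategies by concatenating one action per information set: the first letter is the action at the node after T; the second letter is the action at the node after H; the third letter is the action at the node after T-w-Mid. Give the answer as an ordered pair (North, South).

Trace the play path from the root:
  North plays T
  South plays y at [T]
→ terminal payoff (0, 4).
(North's choice at the node after T-w is never reached on this path, so it doesn't affect the outcome.)

(0, 4)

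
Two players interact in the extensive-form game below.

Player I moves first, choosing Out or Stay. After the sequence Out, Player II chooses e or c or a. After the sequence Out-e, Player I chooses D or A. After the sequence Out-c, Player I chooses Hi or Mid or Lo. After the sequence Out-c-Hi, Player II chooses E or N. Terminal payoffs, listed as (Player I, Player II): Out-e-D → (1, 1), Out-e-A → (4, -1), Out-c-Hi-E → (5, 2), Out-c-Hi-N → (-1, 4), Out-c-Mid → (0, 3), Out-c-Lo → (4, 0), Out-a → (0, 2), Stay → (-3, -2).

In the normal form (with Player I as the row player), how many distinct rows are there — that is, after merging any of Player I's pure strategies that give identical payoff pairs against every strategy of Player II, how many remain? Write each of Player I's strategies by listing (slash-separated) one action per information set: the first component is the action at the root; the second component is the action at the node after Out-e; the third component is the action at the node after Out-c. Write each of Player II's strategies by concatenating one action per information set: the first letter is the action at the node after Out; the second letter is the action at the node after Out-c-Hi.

7

Player I has 12 pure strategies: Out/D/Hi, Out/D/Mid, Out/D/Lo, Out/A/Hi, Out/A/Mid, Out/A/Lo, Stay/D/Hi, Stay/D/Mid, Stay/D/Lo, Stay/A/Hi, Stay/A/Mid, Stay/A/Lo. Columns: eE, eN, cE, cN, aE, aN.
{Out/D/Hi} → row (1,1) (1,1) (5,2) (-1,4) (0,2) (0,2)
{Out/D/Mid} → row (1,1) (1,1) (0,3) (0,3) (0,2) (0,2)
{Out/D/Lo} → row (1,1) (1,1) (4,0) (4,0) (0,2) (0,2)
{Out/A/Hi} → row (4,-1) (4,-1) (5,2) (-1,4) (0,2) (0,2)
{Out/A/Mid} → row (4,-1) (4,-1) (0,3) (0,3) (0,2) (0,2)
{Out/A/Lo} → row (4,-1) (4,-1) (4,0) (4,0) (0,2) (0,2)
{Stay/D/Hi, Stay/D/Mid, Stay/D/Lo, Stay/A/Hi, Stay/A/Mid, Stay/A/Lo} → row (-3,-2) (-3,-2) (-3,-2) (-3,-2) (-3,-2) (-3,-2)
That's 7 distinct rows out of 12 strategies.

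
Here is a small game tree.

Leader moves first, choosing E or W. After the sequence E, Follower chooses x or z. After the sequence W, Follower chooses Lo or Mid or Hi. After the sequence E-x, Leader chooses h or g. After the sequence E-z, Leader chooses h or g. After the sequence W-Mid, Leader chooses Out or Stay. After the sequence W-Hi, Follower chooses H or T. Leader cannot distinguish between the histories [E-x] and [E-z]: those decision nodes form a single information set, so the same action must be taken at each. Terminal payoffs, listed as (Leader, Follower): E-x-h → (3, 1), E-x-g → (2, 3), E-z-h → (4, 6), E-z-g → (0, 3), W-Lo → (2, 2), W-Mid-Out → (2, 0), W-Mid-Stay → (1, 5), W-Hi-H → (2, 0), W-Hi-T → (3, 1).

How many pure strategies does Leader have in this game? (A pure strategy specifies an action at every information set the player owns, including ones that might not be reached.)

Leader owns the root with actions {E, W} — two choices.
Leader owns the information set {E-x, E-z} with actions {h, g} — two choices.
Leader owns the node after W-Mid with actions {Out, Stay} — two choices.
A pure strategy fixes one action at each information set independently, so the count is the product 2 × 2 × 2 = 8.
(For reference, Follower has 12 pure strategies, giving a 8×12 normal-form matrix.)

8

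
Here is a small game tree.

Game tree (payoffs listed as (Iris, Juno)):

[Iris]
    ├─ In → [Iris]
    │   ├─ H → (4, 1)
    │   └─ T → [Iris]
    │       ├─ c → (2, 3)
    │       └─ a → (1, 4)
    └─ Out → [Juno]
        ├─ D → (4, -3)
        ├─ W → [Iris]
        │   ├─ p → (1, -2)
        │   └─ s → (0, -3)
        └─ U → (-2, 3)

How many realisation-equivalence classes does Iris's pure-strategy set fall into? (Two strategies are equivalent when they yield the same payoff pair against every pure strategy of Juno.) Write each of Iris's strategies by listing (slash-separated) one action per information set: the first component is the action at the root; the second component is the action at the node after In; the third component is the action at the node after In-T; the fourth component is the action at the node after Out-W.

Iris has 16 pure strategies: In/H/c/p, In/H/c/s, In/H/a/p, In/H/a/s, In/T/c/p, In/T/c/s, In/T/a/p, In/T/a/s, Out/H/c/p, Out/H/c/s, Out/H/a/p, Out/H/a/s, Out/T/c/p, Out/T/c/s, Out/T/a/p, Out/T/a/s. Columns: D, W, U.
{In/H/c/p, In/H/c/s, In/H/a/p, In/H/a/s} → row (4,1) (4,1) (4,1)
{In/T/c/p, In/T/c/s} → row (2,3) (2,3) (2,3)
{In/T/a/p, In/T/a/s} → row (1,4) (1,4) (1,4)
{Out/H/c/p, Out/H/a/p, Out/T/c/p, Out/T/a/p} → row (4,-3) (1,-2) (-2,3)
{Out/H/c/s, Out/H/a/s, Out/T/c/s, Out/T/a/s} → row (4,-3) (0,-3) (-2,3)
That's 5 distinct rows out of 16 strategies.

5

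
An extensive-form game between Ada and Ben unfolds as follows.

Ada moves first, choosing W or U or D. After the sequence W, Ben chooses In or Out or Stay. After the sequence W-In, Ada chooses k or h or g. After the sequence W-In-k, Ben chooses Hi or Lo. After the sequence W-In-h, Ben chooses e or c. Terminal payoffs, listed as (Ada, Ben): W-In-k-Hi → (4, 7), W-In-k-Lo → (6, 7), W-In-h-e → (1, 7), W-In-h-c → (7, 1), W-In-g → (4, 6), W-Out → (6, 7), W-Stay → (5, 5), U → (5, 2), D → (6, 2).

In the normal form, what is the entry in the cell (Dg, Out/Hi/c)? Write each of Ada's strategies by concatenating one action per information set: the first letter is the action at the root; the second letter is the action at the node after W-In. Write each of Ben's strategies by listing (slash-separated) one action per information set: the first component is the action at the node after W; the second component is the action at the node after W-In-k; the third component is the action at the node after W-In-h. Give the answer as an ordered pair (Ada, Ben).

(6, 2)

Trace the play path from the root:
  Ada plays D
→ terminal payoff (6, 2).
(Ada's choice at the node after W-In is never reached on this path, so it doesn't affect the outcome.)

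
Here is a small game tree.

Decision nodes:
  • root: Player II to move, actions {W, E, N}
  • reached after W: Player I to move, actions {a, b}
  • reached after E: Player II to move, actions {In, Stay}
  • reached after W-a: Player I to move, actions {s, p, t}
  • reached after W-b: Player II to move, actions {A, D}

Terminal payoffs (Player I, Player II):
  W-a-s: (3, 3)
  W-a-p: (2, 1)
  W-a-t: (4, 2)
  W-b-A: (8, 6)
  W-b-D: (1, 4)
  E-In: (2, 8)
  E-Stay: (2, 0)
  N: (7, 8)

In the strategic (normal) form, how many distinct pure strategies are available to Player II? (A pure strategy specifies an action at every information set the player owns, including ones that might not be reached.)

Player II owns the root with actions {W, E, N} — three choices.
Player II owns the node after E with actions {In, Stay} — two choices.
Player II owns the node after W-b with actions {A, D} — two choices.
A pure strategy fixes one action at each information set independently, so the count is the product 3 × 2 × 2 = 12.
(For reference, Player I has 6 pure strategies, giving a 12×6 normal-form matrix.)

12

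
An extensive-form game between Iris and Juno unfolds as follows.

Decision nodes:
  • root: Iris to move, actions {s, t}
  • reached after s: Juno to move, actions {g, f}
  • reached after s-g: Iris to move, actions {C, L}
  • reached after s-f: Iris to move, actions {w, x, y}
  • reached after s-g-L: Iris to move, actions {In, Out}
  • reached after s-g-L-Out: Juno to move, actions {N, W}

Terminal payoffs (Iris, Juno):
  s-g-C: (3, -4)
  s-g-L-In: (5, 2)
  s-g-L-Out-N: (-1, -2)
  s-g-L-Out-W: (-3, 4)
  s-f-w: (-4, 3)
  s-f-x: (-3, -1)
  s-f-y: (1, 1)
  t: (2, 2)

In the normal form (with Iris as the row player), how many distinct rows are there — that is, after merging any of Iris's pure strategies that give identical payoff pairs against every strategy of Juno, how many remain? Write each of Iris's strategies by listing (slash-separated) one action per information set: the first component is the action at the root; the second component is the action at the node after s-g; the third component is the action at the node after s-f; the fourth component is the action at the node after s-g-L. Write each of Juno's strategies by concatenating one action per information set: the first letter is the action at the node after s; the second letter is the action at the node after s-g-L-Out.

Iris has 24 pure strategies: s/C/w/In, s/C/w/Out, s/C/x/In, s/C/x/Out, s/C/y/In, s/C/y/Out, s/L/w/In, s/L/w/Out, s/L/x/In, s/L/x/Out, s/L/y/In, s/L/y/Out, t/C/w/In, t/C/w/Out, t/C/x/In, t/C/x/Out, t/C/y/In, t/C/y/Out, t/L/w/In, t/L/w/Out, t/L/x/In, t/L/x/Out, t/L/y/In, t/L/y/Out. Columns: gN, gW, fN, fW.
{s/C/w/In, s/C/w/Out} → row (3,-4) (3,-4) (-4,3) (-4,3)
{s/C/x/In, s/C/x/Out} → row (3,-4) (3,-4) (-3,-1) (-3,-1)
{s/C/y/In, s/C/y/Out} → row (3,-4) (3,-4) (1,1) (1,1)
{s/L/w/In} → row (5,2) (5,2) (-4,3) (-4,3)
{s/L/w/Out} → row (-1,-2) (-3,4) (-4,3) (-4,3)
{s/L/x/In} → row (5,2) (5,2) (-3,-1) (-3,-1)
{s/L/x/Out} → row (-1,-2) (-3,4) (-3,-1) (-3,-1)
{s/L/y/In} → row (5,2) (5,2) (1,1) (1,1)
{s/L/y/Out} → row (-1,-2) (-3,4) (1,1) (1,1)
{t/C/w/In, t/C/w/Out, t/C/x/In, t/C/x/Out, t/C/y/In, t/C/y/Out, t/L/w/In, t/L/w/Out, t/L/x/In, t/L/x/Out, t/L/y/In, t/L/y/Out} → row (2,2) (2,2) (2,2) (2,2)
That's 10 distinct rows out of 24 strategies.

10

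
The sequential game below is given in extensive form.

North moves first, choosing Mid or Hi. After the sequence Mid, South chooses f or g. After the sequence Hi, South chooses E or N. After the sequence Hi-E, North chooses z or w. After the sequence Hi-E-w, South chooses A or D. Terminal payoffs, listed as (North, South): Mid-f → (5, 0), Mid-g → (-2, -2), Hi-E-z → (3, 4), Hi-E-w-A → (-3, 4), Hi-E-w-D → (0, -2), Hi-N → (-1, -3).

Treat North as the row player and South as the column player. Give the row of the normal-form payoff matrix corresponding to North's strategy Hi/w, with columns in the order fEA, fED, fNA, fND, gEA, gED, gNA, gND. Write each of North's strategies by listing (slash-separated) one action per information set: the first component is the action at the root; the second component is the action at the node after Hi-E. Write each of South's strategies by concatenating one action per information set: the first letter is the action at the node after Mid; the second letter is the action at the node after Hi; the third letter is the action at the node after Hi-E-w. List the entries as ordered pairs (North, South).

(-3,4) (0,-2) (-1,-3) (-1,-3) (-3,4) (0,-2) (-1,-3) (-1,-3)

vs fEA: North plays Hi → South plays E at [Hi] → North plays w at [Hi-E] → South plays A at [Hi-E-w] → (-3, 4)
vs fED: North plays Hi → South plays E at [Hi] → North plays w at [Hi-E] → South plays D at [Hi-E-w] → (0, -2)
vs fNA: North plays Hi → South plays N at [Hi] → (-1, -3)
vs fND: North plays Hi → South plays N at [Hi] → (-1, -3)
vs gEA: North plays Hi → South plays E at [Hi] → North plays w at [Hi-E] → South plays A at [Hi-E-w] → (-3, 4)
vs gED: North plays Hi → South plays E at [Hi] → North plays w at [Hi-E] → South plays D at [Hi-E-w] → (0, -2)
vs gNA: North plays Hi → South plays N at [Hi] → (-1, -3)
vs gND: North plays Hi → South plays N at [Hi] → (-1, -3)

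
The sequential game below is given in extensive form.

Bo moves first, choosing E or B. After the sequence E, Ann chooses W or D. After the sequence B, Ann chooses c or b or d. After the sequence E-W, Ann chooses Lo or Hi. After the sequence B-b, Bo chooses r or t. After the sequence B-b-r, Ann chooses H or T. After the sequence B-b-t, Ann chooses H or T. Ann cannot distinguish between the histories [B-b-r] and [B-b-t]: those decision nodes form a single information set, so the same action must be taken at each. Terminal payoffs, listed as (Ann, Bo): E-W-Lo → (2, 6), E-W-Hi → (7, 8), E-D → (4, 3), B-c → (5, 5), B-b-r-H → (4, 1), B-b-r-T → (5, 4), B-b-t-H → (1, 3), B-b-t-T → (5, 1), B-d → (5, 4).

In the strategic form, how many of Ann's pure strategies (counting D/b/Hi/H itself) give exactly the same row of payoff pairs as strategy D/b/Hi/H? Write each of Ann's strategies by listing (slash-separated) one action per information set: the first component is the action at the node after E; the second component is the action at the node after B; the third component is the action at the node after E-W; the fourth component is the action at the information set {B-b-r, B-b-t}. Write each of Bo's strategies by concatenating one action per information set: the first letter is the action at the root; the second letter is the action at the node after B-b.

2

Row for D/b/Hi/H (columns Er, Et, Br, Bt): (4,3) (4,3) (4,1) (1,3).
Under D/b/Hi/H, Ann's choice at the node after E-W can never be reached regardless of what Bo does, so varying those choices leaves every outcome unchanged.
Holding the reachable choices fixed and varying the unreachable one freely already gives 2 equivalent strategies.
No other strategy reproduces this row, so those 2 are the full class: D/b/Lo/H, D/b/Hi/H.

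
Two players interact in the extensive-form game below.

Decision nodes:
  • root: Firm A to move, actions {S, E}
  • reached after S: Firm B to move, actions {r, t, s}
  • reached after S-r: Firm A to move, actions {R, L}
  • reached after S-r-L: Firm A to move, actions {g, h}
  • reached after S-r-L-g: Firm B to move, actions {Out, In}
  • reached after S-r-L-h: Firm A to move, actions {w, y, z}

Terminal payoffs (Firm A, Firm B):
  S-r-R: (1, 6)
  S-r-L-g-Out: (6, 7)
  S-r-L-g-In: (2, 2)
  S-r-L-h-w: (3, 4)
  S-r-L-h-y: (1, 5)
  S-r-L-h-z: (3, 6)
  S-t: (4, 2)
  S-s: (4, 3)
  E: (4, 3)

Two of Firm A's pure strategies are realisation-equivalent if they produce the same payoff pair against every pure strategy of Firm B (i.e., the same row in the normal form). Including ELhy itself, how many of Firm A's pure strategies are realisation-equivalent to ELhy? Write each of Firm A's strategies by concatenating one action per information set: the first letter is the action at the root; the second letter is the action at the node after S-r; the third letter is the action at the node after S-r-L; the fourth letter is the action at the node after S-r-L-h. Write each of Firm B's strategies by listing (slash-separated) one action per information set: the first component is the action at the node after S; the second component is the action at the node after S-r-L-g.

12

Row for ELhy (columns r/Out, r/In, t/Out, t/In, s/Out, s/In): (4,3) (4,3) (4,3) (4,3) (4,3) (4,3).
Under ELhy, Firm A's choice at the node after S-r and at the node after S-r-L and at the node after S-r-L-h can never be reached regardless of what Firm B does, so varying those choices leaves every outcome unchanged.
Holding the reachable choices fixed and varying the unreachable ones freely already gives 2 × 2 × 3 = 12 equivalent strategies.
No other strategy reproduces this row, so those 12 are the full class: ERgw, ERgy, ERgz, ERhw, ERhy, ERhz, ELgw, ELgy, ELgz, ELhw, ELhy, ELhz.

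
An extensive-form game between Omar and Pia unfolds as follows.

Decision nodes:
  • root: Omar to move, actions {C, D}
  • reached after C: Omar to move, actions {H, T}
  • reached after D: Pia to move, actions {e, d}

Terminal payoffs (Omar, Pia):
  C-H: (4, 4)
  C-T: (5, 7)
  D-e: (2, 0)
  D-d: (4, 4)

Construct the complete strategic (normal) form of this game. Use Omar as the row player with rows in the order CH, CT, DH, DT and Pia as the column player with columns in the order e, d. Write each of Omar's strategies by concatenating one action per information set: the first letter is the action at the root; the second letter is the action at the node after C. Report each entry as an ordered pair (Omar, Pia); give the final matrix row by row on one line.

CH: (4,4) (4,4) | CT: (5,7) (5,7) | DH: (2,0) (4,4) | DT: (2,0) (4,4)

            e        d
  CH    (4,4)    (4,4)
  CT    (5,7)    (5,7)
  DH    (2,0)    (4,4)
  DT    (2,0)    (4,4)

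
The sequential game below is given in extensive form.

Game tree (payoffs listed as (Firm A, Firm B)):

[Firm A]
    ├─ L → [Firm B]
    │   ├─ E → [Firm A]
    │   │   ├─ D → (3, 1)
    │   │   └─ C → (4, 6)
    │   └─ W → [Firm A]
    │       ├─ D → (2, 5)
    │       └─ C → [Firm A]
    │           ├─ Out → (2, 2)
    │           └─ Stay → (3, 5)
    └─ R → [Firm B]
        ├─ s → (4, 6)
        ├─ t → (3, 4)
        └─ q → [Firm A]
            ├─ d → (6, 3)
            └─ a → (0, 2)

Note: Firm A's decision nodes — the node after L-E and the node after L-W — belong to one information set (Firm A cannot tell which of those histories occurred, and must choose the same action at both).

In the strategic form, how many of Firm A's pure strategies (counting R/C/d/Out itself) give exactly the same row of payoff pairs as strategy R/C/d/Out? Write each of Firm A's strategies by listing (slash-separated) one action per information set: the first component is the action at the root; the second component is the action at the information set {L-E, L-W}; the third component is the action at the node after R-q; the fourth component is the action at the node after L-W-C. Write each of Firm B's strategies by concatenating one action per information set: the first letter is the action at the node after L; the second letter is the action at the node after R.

Row for R/C/d/Out (columns Es, Et, Eq, Ws, Wt, Wq): (4,6) (3,4) (6,3) (4,6) (3,4) (6,3).
Under R/C/d/Out, Firm A's choice at the information set {L-E, L-W} and at the node after L-W-C can never be reached regardless of what Firm B does, so varying those choices leaves every outcome unchanged.
Holding the reachable choices fixed and varying the unreachable ones freely already gives 2 × 2 = 4 equivalent strategies.
No other strategy reproduces this row, so those 4 are the full class: R/D/d/Out, R/D/d/Stay, R/C/d/Out, R/C/d/Stay.

4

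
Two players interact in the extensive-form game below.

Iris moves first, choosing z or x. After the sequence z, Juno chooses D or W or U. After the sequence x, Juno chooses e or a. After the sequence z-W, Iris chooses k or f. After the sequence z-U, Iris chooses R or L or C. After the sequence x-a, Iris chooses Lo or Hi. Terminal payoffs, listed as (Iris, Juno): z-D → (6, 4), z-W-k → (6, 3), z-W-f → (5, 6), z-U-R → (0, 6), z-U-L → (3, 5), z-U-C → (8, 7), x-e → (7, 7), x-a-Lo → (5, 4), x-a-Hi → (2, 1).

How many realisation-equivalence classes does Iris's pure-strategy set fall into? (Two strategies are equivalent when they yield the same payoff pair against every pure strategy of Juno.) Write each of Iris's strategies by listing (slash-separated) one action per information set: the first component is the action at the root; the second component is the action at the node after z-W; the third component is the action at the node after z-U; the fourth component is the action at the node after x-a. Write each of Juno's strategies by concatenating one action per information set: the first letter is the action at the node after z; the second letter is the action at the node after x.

8

Iris has 24 pure strategies: z/k/R/Lo, z/k/R/Hi, z/k/L/Lo, z/k/L/Hi, z/k/C/Lo, z/k/C/Hi, z/f/R/Lo, z/f/R/Hi, z/f/L/Lo, z/f/L/Hi, z/f/C/Lo, z/f/C/Hi, x/k/R/Lo, x/k/R/Hi, x/k/L/Lo, x/k/L/Hi, x/k/C/Lo, x/k/C/Hi, x/f/R/Lo, x/f/R/Hi, x/f/L/Lo, x/f/L/Hi, x/f/C/Lo, x/f/C/Hi. Columns: De, Da, We, Wa, Ue, Ua.
{z/k/R/Lo, z/k/R/Hi} → row (6,4) (6,4) (6,3) (6,3) (0,6) (0,6)
{z/k/L/Lo, z/k/L/Hi} → row (6,4) (6,4) (6,3) (6,3) (3,5) (3,5)
{z/k/C/Lo, z/k/C/Hi} → row (6,4) (6,4) (6,3) (6,3) (8,7) (8,7)
{z/f/R/Lo, z/f/R/Hi} → row (6,4) (6,4) (5,6) (5,6) (0,6) (0,6)
{z/f/L/Lo, z/f/L/Hi} → row (6,4) (6,4) (5,6) (5,6) (3,5) (3,5)
{z/f/C/Lo, z/f/C/Hi} → row (6,4) (6,4) (5,6) (5,6) (8,7) (8,7)
{x/k/R/Lo, x/k/L/Lo, x/k/C/Lo, x/f/R/Lo, x/f/L/Lo, x/f/C/Lo} → row (7,7) (5,4) (7,7) (5,4) (7,7) (5,4)
{x/k/R/Hi, x/k/L/Hi, x/k/C/Hi, x/f/R/Hi, x/f/L/Hi, x/f/C/Hi} → row (7,7) (2,1) (7,7) (2,1) (7,7) (2,1)
That's 8 distinct rows out of 24 strategies.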